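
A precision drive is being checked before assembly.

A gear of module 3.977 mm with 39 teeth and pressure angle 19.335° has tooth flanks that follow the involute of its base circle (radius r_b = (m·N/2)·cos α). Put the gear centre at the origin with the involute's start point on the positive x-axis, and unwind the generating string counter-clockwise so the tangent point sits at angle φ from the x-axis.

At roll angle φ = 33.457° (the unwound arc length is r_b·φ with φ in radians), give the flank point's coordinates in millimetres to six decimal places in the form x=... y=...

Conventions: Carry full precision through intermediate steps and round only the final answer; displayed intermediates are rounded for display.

x=84.609994 y=4.693189

class = single-mesh tooth geometry [base-circle involute, m = 3.977, 39T]
pitch radius r_p = m·N/2 = 3.977·39/2 = 77.551500
base radius r_b = r_p·cos α = 77.551500·cos 19.335° = 73.177508
roll angle φ = 33.457° = 0.58393481 rad
x = r_b·(cos φ + φ·sin φ) = 84.609994
y = r_b·(sin φ − φ·cos φ) = 4.693189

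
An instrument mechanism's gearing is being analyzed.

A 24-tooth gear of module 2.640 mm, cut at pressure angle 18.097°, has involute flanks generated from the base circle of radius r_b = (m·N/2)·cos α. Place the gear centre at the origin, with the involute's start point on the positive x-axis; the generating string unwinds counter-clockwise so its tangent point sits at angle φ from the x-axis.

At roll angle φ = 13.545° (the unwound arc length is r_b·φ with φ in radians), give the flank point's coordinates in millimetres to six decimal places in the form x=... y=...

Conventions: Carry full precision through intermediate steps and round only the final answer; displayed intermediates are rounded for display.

class = single-mesh tooth geometry [base-circle involute, m = 2.640, 24T]
pitch radius r_p = m·N/2 = 2.640·24/2 = 31.680000
base radius r_b = r_p·cos α = 31.680000·cos 18.097° = 30.112854
roll angle φ = 13.545° = 0.23640485 rad
x = r_b·(cos φ + φ·sin φ) = 30.942596
y = r_b·(sin φ − φ·cos φ) = 0.131877

x=30.942596 y=0.131877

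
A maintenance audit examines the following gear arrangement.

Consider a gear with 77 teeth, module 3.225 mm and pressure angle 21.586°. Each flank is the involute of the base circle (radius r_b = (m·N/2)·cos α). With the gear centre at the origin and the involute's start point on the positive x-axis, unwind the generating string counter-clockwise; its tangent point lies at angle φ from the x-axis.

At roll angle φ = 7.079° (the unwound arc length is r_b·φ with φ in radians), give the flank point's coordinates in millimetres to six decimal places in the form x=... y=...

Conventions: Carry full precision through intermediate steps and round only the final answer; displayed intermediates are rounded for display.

topology: single-mesh involute geometry — m = 3.225, N = 77
pitch radius r_p = m·N/2 = 3.225·77/2 = 124.162500
base radius r_b = r_p·cos α = 124.162500·cos 21.586° = 115.454538
roll angle φ = 7.079° = 0.12355186 rad
x = r_b·(cos φ + φ·sin φ) = 116.332388
y = r_b·(sin φ − φ·cos φ) = 0.072473

x=116.332388 y=0.072473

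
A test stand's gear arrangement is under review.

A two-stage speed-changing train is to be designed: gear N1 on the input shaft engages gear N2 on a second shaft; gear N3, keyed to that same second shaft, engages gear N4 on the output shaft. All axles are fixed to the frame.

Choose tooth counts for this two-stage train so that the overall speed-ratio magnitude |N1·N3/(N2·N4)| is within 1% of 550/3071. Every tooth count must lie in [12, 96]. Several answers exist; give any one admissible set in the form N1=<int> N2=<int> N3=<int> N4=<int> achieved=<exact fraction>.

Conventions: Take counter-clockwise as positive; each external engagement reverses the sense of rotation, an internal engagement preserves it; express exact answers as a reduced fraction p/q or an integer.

N1=22 N2=37 N3=25 N4=83 achieved=550/3071

design class (target 550/3071): fixed-axis compound train
target = 550/3071 in lowest terms: an exact hit needs N1·N3 = k·550 and N2·N4 = k·3071 for one integer k, every count in [12, 96]; additionally prefer no 1:1 stage (N1 ≠ N2, N3 ≠ N4)
k = 1: N1·N3 = 550 = 22·25, N2·N4 = 3071 = 37·83
achieved = 22·25/(37·83) = 550/3071; |achieved − target| = 0 ≤ 11/6142 ✓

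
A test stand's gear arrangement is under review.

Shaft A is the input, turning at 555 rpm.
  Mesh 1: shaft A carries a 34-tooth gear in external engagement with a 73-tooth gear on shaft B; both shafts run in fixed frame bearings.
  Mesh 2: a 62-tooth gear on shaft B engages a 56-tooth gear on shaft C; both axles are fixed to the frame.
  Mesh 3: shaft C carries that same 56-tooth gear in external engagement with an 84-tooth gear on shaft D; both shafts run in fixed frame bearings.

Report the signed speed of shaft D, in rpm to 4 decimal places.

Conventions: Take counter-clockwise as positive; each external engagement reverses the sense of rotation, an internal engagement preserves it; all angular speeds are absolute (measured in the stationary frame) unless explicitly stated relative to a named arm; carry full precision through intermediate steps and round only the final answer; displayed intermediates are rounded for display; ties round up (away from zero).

-190.7926 rpm

3-mesh fixed-axis compound train (all bearings frame-fixed)
mesh 1 [34T→73T]: ω = 555.0000×34/73 = 258.4932 rpm, sense flips to −
mesh 2 [62T→56T]: ω = 258.4932×62/56 = 286.1888 rpm, sense flips to +
mesh 3 [56T→84T]: ω = 286.1888×56/84 = 190.7926 rpm, sense flips to −
signed output speed = -190.7926 rpm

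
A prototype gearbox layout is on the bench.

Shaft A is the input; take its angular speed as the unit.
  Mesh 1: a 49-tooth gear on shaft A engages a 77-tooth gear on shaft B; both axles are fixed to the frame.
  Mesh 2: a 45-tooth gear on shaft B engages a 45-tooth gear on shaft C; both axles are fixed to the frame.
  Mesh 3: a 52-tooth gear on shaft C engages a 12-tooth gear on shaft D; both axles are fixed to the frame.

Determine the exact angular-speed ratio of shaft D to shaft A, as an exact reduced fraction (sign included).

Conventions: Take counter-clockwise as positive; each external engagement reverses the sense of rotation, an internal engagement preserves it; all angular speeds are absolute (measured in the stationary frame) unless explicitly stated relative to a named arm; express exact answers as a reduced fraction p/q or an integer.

class = fixed-axis compound train [3 meshes; 3 ratios multiply, 3 sense flips]
mesh 1 [49T→77T]: running ratio 7/11, sense −
mesh 2 [45T→45T]: running ratio 7/11, sense +
mesh 3 [52T→12T]: running ratio 91/33, sense −
ω_out/ω_in = -91/33

-91/33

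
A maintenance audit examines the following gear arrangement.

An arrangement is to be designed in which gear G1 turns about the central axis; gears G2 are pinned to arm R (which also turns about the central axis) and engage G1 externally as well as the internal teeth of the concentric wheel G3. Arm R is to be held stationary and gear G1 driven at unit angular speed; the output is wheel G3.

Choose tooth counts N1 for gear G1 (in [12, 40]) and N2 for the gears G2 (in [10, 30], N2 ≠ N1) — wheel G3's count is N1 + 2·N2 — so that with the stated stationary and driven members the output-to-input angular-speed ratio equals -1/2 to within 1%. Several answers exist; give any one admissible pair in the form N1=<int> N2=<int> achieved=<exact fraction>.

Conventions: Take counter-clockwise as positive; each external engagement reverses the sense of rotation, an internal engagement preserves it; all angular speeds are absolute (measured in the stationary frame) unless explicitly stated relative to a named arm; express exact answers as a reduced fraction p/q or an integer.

N1=20 N2=10 achieved=-1/2

design class (target -1/2): planetary set
Willis with ω_arm = 0: ω_ring/ω_sun = −N1/N3; set equal to -1/2  ⇒  N3/N1 = −1/(-1/2) = 2
N3 = N1 + 2·N2  ⇒  N2/N1 = (N3/N1 − 1)/2 = (2 − 1)/2 = 1/2
smallest multiple with N1 ≥ 12 and N2 ≥ 10: k = 10  ⇒  N1 = 10·2 = 20, N2 = 10·1 = 10 (N1 ≤ 40, N2 ≤ 30, N2 ≠ N1 ✓), N3 = 20 + 2·10 = 40
check: −N1/N3 with N1 = 20, N3 = 40 gives -1/2; |achieved − target| = 0 ≤ 1/200 ✓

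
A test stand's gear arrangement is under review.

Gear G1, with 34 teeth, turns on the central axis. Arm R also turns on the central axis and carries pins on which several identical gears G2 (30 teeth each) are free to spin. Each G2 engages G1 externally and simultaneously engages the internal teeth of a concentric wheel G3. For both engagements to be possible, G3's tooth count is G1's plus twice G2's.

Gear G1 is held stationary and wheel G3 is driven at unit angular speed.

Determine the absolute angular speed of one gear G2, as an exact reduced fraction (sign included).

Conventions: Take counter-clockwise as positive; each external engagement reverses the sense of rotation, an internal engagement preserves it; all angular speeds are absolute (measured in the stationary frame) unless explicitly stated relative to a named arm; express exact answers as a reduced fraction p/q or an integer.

47/30

planetary set (34T centre, 30T on arm, 94T internal) — Willis relation
ring teeth: 34 + 2·30 = 94
34(ω_sun−ω_arm) = −94(ω_ring−ω_arm),  ω_sun = 0, ω_ring = 1
34(0−ω_arm) = −94(1−ω_arm)  ⇒  128·ω_arm = 94  ⇒  ω_arm = 47/64
sun–planet mesh: 34·(0−47/64) = −30·(ω_p−ω_arm)  ⇒  ω_p−ω_arm = 799/960
ω_p = 47/64 + 799/960 = 47/30
exact speed ratio = 47/30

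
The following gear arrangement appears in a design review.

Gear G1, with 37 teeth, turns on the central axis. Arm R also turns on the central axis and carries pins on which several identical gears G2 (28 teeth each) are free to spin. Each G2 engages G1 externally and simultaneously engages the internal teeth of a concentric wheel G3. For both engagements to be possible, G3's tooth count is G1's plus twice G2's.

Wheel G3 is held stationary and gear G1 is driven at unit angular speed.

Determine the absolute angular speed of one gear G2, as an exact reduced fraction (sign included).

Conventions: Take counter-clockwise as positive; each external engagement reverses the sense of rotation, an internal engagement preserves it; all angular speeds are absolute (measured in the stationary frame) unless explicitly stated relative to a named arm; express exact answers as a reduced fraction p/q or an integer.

-37/56

topology: planetary set — G1 37T / G2 28T / G3 93T, arm = carrier (Willis)
ring teeth: 37 + 2·28 = 93
37(ω_sun−ω_arm) = −93(ω_ring−ω_arm),  ω_ring = 0, ω_sun = 1
37(1−ω_arm) = −93(0−ω_arm)  ⇒  130·ω_arm = 37  ⇒  ω_arm = 37/130
sun–planet mesh: 37·(1−37/130) = −28·(ω_p−ω_arm)  ⇒  ω_p−ω_arm = -3441/3640
ω_p = 37/130 − 3441/3640 = -37/56
exact speed ratio = -37/56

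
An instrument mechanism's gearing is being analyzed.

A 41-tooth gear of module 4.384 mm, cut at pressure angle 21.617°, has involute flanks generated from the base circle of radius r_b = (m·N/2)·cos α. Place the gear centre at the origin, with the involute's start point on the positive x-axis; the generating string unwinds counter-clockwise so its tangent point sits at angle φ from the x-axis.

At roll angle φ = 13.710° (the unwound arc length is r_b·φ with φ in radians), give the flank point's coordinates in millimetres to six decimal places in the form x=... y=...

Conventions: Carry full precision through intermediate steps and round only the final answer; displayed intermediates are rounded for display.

single-mesh involute tooth geometry (41T wheel at module 4.384)
pitch radius r_p = m·N/2 = 4.384·41/2 = 89.872000
base radius r_b = r_p·cos α = 89.872000·cos 21.617° = 83.551052
roll angle φ = 13.710° = 0.23928464 rad
x = r_b·(cos φ + φ·sin φ) = 85.908869
y = r_b·(sin φ − φ·cos φ) = 0.379391

x=85.908869 y=0.379391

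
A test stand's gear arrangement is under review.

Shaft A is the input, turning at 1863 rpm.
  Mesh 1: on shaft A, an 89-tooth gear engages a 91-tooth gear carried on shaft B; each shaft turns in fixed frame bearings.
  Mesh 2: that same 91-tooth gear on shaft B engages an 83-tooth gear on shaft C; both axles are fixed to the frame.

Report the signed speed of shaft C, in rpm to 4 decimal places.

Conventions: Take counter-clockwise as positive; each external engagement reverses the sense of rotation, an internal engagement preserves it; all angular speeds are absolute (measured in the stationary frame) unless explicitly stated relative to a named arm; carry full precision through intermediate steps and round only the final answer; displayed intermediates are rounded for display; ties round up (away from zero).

topology: fixed-axis compound train — 2 meshes, A→C
mesh 1 [89T→91T]: ω = 1863.0000×89/91 = 1822.0549 rpm, sense flips to −
mesh 2 [91T→83T]: ω = 1822.0549×91/83 = 1997.6747 rpm, sense flips to +
signed output speed = +1997.6747 rpm

+1997.6747 rpm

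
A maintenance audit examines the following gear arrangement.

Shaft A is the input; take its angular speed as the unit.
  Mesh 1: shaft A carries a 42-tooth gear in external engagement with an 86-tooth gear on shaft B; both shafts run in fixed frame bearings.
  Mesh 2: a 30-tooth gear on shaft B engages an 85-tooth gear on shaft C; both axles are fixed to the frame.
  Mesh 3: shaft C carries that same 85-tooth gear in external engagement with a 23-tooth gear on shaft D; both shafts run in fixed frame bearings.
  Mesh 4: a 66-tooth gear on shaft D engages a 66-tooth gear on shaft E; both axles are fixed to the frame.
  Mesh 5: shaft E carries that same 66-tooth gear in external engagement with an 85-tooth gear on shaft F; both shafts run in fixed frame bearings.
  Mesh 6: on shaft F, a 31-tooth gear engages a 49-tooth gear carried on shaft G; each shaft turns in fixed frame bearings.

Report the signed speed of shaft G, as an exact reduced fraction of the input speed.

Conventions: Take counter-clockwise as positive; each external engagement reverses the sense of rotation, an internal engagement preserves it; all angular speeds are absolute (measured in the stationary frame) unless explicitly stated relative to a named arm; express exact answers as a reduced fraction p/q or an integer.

36828/117691

6-mesh fixed-axis compound train (all bearings frame-fixed)
mesh 1 [42T→86T]: |ω|/ω_in = 1×42/86 = 21/43, sense flips to −
mesh 2 [30T→85T]: |ω|/ω_in = (21/43)×30/85 = 126/731, sense flips to +
mesh 3 [85T→23T]: |ω|/ω_in = (126/731)×85/23 = 630/989, sense flips to −
mesh 4 [66T→66T]: |ω|/ω_in = (630/989)×66/66 = 630/989, sense flips to +
mesh 5 [66T→85T]: |ω|/ω_in = (630/989)×66/85 = 8316/16813, sense flips to −
mesh 6 [31T→49T]: |ω|/ω_in = (8316/16813)×31/49 = 36828/117691, sense flips to +
signed output speed (× input speed) = 36828/117691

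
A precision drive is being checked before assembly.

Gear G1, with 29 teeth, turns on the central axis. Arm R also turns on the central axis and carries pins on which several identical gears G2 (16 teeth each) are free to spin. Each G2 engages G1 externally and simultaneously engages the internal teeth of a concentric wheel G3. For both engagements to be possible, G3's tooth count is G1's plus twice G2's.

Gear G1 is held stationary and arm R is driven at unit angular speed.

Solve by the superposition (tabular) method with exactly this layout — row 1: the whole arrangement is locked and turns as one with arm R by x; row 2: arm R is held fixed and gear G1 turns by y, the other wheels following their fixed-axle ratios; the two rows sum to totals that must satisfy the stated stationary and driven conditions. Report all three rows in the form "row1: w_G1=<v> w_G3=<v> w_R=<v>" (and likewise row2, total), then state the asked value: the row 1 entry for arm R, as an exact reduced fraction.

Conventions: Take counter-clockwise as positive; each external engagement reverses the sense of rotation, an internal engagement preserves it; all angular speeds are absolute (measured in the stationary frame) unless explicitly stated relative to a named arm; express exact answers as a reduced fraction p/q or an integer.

topology: planetary set — G1 29T / G2 16T / G3 61T, arm = carrier (Willis)
superposition row 1 [locked train]: every member turns x
row 2 — arm fixed, fixed-axis ratios: sun y, ring −(29/61)·y, arm 0
boundary: total ω_sun = x + y = 0 and total ω_arm = x = 1  ⇒  y = -1, x = 1
row 2 ring = −(29/61)·(-1) = 29/61
totals (row 1 + row 2): sun 1 + (-1) = 0, ring 1 + 29/61 = 90/61, arm 1 + 0 = 1
asked cell (row1, arm) = 1

row1: w_G1=1 w_G3=1 w_R=1
row2: w_G1=-1 w_G3=29/61 w_R=0
total: w_G1=0 w_G3=90/61 w_R=1
asked value: 1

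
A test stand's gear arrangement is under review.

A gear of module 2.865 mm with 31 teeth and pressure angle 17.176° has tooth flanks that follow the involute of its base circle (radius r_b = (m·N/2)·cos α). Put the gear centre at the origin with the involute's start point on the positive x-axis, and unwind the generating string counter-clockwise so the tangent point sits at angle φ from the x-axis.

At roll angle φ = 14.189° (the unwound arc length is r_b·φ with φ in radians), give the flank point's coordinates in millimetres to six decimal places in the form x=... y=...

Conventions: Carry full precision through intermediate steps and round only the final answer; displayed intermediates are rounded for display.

topology: single-mesh involute geometry — m = 2.865, N = 31
pitch radius r_p = m·N/2 = 2.865·31/2 = 44.407500
base radius r_b = r_p·cos α = 44.407500·cos 17.176° = 42.427021
roll angle φ = 14.189° = 0.24764477 rad
x = r_b·(cos φ + φ·sin φ) = 43.708123
y = r_b·(sin φ − φ·cos φ) = 0.213473

x=43.708123 y=0.213473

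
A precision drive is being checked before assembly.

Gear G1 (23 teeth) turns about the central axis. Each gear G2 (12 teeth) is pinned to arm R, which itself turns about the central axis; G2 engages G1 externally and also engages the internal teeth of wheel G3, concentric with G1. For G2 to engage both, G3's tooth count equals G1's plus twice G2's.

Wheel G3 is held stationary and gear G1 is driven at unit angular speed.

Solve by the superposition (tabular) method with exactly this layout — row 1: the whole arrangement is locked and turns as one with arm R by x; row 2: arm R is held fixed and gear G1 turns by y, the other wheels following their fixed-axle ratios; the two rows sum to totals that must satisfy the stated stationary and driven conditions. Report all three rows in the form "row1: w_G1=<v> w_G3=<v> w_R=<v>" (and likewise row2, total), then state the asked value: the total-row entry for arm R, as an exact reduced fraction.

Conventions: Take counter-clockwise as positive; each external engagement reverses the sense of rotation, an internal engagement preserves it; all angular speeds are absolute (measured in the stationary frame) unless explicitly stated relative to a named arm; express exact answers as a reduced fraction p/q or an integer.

recognized (axles ride arm R): planetary set, 23/12/47 teeth
row 1: whole set turns with the arm by x
superposition row 2 [arm held]: sun y, ring −(23/47)·y, arm 0
boundary: total ω_ring = x − (23/47)·y = 0 and total ω_sun = x + y = 1  ⇒  y = 47/70, x = 23/70
row 2 ring = −(23/47)·47/70 = -23/70
totals (row 1 + row 2): sun 23/70 + 47/70 = 1, ring 23/70 + (-23/70) = 0, arm 23/70 + 0 = 23/70
asked cell (total, arm) = 23/70

row1: w_G1=23/70 w_G3=23/70 w_R=23/70
row2: w_G1=47/70 w_G3=-23/70 w_R=0
total: w_G1=1 w_G3=0 w_R=23/70
asked value: 23/70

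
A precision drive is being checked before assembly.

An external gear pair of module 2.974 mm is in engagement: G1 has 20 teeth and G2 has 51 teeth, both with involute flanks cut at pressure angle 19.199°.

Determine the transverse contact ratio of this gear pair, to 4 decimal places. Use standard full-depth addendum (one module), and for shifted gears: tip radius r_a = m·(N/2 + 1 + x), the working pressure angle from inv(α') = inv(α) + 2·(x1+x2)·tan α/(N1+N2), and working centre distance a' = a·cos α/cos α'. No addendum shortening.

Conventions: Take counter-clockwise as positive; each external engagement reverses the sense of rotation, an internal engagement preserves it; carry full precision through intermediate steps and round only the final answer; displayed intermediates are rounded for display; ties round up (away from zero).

1.6941

recognized (one external pair, fixed centres): single-mesh tooth geometry, m = 2.974, N1 = 20, N2 = 51
base radii: r_b1 = 28.085924, r_b2 = 71.619106
tip radii: r_a1 = 32.714000, r_a2 = 78.811000
no profile shift: α' = α, a' = a
action lengths: √(r_a1²−r_b1²) = 16.774584, √(r_a2²−r_b2²) = 32.891904
base pitch p_b = π·m·cos α = 8.823453
CR = (16.774584 + 32.891904 − 105.577000·sin 19.19900°)/8.823453 = 1.694062
contact ratio ≈ 1.6941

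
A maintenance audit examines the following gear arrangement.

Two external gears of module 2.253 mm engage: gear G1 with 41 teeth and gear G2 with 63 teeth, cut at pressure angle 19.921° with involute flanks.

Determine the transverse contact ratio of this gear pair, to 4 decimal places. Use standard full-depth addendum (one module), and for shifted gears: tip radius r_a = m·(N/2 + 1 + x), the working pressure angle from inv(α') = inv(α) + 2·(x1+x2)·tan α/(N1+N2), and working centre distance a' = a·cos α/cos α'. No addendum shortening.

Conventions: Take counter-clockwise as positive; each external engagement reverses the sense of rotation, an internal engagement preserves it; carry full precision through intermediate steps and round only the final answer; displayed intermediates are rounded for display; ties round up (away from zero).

1.7595

single-mesh involute tooth geometry (41T engaging 63T at module 2.253)
base radii: r_b1 = 43.422853, r_b2 = 66.722920
tip radii: r_a1 = 48.439500, r_a2 = 73.222500
no profile shift: α' = α, a' = a
action lengths: √(r_a1²−r_b1²) = 21.467208, √(r_a2²−r_b2²) = 30.159351
base pitch p_b = π·m·cos α = 6.654484
CR = (21.467208 + 30.159351 − 117.156000·sin 19.92100°)/6.654484 = 1.759517
contact ratio ≈ 1.7595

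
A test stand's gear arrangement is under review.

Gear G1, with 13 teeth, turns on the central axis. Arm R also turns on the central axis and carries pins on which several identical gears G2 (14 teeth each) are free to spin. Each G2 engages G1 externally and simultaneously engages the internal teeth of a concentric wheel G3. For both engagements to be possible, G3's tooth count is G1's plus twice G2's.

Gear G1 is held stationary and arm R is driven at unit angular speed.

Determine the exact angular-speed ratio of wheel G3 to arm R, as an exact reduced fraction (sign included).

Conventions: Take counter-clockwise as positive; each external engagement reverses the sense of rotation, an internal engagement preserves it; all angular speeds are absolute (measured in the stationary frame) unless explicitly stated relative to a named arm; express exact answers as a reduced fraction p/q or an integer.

54/41

topology: planetary set — G1 13T / G2 14T / G3 41T, arm = carrier (Willis)
ring teeth: 13 + 2·14 = 41
13(ω_sun−ω_arm) = −41(ω_ring−ω_arm),  ω_sun = 0, ω_arm = 1
ω_ring = 1 − (13/41)(0−1) = 54/41
ω_out/ω_in = 54/41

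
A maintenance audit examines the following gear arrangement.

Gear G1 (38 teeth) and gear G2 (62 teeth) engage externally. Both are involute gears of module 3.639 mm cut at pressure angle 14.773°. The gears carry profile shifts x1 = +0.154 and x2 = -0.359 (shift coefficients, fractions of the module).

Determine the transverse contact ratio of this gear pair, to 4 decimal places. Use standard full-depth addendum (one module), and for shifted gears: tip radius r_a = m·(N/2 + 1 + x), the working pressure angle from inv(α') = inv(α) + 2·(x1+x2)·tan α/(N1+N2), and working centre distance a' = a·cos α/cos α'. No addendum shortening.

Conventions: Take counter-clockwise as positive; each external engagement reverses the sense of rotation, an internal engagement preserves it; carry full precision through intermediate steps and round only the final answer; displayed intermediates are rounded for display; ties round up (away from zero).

single-mesh involute tooth geometry (38T engaging 62T at module 3.639)
base radii: r_b1 = 66.855451, r_b2 = 109.079947
tip radii: r_a1 = 73.340406, r_a2 = 115.141599
inv(α') = inv(14.773°) + 2·(+0.154-0.359)·tan α/(38+62) = 0.00478863  ⇒  α' = 13.81945°
a' = a·cos α / cos α' = 181.9500·cos 14.773°/cos 13.81945° = 181.179971
action lengths: √(r_a1²−r_b1²) = 30.152343, √(r_a2²−r_b2²) = 36.866692
base pitch p_b = π·m·cos α = 11.054347
CR = (30.152343 + 36.866692 − 181.179971·sin 13.81945°)/11.054347 = 2.147736
contact ratio ≈ 2.1477

2.1477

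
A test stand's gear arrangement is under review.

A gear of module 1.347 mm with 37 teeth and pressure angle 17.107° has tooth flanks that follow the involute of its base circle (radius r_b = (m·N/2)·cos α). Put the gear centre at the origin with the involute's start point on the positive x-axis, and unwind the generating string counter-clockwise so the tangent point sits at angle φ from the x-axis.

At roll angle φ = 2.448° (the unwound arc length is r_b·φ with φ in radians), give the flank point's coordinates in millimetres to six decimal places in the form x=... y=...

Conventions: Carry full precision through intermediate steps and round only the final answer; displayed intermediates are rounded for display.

x=23.838717 y=0.000619

topology: single-mesh involute geometry — m = 1.347, N = 37
pitch radius r_p = m·N/2 = 1.347·37/2 = 24.919500
base radius r_b = r_p·cos α = 24.919500·cos 17.107° = 23.816989
roll angle φ = 2.448° = 0.04272566 rad
x = r_b·(cos φ + φ·sin φ) = 23.838717
y = r_b·(sin φ − φ·cos φ) = 0.000619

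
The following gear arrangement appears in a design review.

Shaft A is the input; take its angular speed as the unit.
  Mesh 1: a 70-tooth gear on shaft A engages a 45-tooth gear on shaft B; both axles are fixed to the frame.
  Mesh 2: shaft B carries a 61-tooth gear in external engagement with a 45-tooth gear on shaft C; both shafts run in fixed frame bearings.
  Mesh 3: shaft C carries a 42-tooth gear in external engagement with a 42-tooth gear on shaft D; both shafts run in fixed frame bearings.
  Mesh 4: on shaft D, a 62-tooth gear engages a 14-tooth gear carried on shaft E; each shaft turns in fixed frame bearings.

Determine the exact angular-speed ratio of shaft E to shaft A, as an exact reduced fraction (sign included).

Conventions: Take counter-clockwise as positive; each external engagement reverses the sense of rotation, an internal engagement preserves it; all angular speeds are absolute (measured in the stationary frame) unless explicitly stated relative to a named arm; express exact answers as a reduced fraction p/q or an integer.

3782/405

class = fixed-axis compound train [4 meshes; 4 ratios multiply, 4 sense flips]
mesh 1 [70T→45T]: running ratio 14/9, sense −
mesh 2 [61T→45T]: running ratio 854/405, sense +
mesh 3 [42T→42T]: running ratio 854/405, sense −
mesh 4 [62T→14T]: running ratio 3782/405, sense +
ω_out/ω_in = 3782/405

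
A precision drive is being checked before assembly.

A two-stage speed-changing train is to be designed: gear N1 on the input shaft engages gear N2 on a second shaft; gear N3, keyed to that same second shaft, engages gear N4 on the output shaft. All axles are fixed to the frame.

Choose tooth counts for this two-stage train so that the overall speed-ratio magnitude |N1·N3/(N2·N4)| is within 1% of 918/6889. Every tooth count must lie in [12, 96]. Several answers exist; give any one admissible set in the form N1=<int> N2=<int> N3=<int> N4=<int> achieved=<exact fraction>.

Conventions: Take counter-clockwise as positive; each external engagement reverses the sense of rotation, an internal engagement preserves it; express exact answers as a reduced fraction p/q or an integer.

topology: fixed-axis compound train — 2 stages, target 918/6889
target = 918/6889 in lowest terms: an exact hit needs N1·N3 = k·918 and N2·N4 = k·6889 for one integer k, every count in [12, 96]; additionally prefer no 1:1 stage (N1 ≠ N2, N3 ≠ N4)
k = 1: N1·N3 = 918 = 17·54, N2·N4 = 6889 = 83·83
achieved = 17·54/(83·83) = 918/6889; |achieved − target| = 0 ≤ 459/344450 ✓

N1=17 N2=83 N3=54 N4=83 achieved=918/6889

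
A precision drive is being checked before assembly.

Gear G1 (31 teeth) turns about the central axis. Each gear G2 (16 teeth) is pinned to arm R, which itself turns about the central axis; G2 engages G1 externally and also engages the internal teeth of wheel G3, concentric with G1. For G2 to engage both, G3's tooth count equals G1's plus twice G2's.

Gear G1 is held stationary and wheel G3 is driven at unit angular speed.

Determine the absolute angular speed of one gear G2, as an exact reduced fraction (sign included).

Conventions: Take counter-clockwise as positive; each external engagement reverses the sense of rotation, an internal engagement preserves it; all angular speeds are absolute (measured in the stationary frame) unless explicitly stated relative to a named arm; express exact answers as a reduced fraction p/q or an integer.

topology: planetary set — G1 31T / G2 16T / G3 63T, arm = carrier (Willis)
ring teeth: 31 + 2·16 = 63
31(ω_sun−ω_arm) = −63(ω_ring−ω_arm),  ω_sun = 0, ω_ring = 1
31(0−ω_arm) = −63(1−ω_arm)  ⇒  94·ω_arm = 63  ⇒  ω_arm = 63/94
sun–planet mesh: 31·(0−63/94) = −16·(ω_p−ω_arm)  ⇒  ω_p−ω_arm = 1953/1504
ω_p = 63/94 + 1953/1504 = 63/32
exact speed ratio = 63/32

63/32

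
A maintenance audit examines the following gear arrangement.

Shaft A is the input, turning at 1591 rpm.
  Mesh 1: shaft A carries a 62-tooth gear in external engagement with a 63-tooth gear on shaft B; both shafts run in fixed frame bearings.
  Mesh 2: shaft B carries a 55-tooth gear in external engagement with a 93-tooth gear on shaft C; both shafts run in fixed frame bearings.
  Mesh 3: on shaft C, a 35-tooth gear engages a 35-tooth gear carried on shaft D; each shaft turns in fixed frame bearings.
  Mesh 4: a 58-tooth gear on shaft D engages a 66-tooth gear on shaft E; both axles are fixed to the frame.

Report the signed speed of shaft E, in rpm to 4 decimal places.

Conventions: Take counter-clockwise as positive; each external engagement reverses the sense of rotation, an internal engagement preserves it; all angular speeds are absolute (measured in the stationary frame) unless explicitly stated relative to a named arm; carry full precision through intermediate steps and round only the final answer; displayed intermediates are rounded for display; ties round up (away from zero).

recognized (5 fixed axles, 4 meshes): fixed-axis compound train
mesh 1 [62T→63T]: ω = 1591.0000×62/63 = 1565.7460 rpm, sense flips to −
mesh 2 [55T→93T]: ω = 1565.7460×55/93 = 925.9788 rpm, sense flips to +
mesh 3 [35T→35T]: ω = 925.9788×35/35 = 925.9788 rpm, sense flips to −
mesh 4 [58T→66T]: ω = 925.9788×58/66 = 813.7390 rpm, sense flips to +
signed output speed = +813.7390 rpm

+813.7390 rpm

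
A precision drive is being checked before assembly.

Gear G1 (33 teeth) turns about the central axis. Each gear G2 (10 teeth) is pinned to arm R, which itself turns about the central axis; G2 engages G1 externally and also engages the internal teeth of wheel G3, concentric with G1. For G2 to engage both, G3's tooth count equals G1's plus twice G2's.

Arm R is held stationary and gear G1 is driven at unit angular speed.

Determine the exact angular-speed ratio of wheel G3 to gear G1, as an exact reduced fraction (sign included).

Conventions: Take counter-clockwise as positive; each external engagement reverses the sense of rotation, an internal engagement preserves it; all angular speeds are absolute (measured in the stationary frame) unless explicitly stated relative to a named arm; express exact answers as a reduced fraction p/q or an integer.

-33/53

recognized (axles ride arm R): planetary set, 33/10/53 teeth
ring teeth: 33 + 2·10 = 53
33(ω_sun−ω_arm) = −53(ω_ring−ω_arm),  ω_arm = 0, ω_sun = 1
ω_ring = 0 − (33/53)(1−0) = -33/53
ω_out/ω_in = -33/53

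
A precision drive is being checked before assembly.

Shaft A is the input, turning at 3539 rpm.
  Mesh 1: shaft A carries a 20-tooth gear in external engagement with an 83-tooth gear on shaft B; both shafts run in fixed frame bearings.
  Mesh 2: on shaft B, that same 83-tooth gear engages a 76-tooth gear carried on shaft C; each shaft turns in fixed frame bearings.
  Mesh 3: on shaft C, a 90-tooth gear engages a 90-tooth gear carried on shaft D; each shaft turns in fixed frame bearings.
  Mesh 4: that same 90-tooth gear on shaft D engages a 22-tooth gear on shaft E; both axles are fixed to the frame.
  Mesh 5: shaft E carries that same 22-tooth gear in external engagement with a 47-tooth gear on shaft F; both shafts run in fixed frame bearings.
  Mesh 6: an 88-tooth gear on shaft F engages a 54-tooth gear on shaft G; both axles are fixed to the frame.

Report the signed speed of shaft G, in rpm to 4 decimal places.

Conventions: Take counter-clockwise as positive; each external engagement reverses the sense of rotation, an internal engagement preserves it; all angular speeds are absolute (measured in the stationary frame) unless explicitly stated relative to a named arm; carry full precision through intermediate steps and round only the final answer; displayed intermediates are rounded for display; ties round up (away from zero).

+2906.2337 rpm

topology: fixed-axis compound train — 6 meshes, A→G
mesh 1 [20T→83T]: ω = 3539.0000×20/83 = 852.7711 rpm, sense flips to −
mesh 2 [83T→76T]: ω = 852.7711×83/76 = 931.3158 rpm, sense flips to +
mesh 3 [90T→90T]: ω = 931.3158×90/90 = 931.3158 rpm, sense flips to −
mesh 4 [90T→22T]: ω = 931.3158×90/22 = 3809.9282 rpm, sense flips to +
mesh 5 [22T→47T]: ω = 3809.9282×22/47 = 1783.3707 rpm, sense flips to −
mesh 6 [88T→54T]: ω = 1783.3707×88/54 = 2906.2337 rpm, sense flips to +
signed output speed = +2906.2337 rpm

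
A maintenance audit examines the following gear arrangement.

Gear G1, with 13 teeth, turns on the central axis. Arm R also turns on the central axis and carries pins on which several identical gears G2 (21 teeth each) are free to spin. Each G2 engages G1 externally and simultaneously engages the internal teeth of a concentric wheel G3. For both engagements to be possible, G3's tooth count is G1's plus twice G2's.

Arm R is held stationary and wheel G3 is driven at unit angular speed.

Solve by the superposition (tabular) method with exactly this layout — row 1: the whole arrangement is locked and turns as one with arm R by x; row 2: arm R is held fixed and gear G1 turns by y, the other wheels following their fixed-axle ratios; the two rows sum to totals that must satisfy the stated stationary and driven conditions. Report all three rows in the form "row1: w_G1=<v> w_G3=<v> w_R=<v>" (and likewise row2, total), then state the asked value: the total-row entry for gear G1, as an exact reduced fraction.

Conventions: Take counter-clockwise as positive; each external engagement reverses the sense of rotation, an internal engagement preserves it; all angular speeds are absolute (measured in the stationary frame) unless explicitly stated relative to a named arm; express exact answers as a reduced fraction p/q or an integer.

planetary set (13T centre, 21T on arm, 55T internal) — Willis relation
row 1 (train locked, turned with arm): all members turn x
row 2 (arm held, sun turns y): ω_ring = −(13/55)·y, ω_arm = 0
boundary: total ω_arm = x = 0 and total ω_ring = x − (13/55)·y = 1  ⇒  y = -55/13, x = 0
row 2 ring = −(13/55)·(-55/13) = 1
totals (row 1 + row 2): sun 0 + (-55/13) = -55/13, ring 0 + 1 = 1, arm 0 + 0 = 0
asked cell (total, sun) = -55/13

row1: w_G1=0 w_G3=0 w_R=0
row2: w_G1=-55/13 w_G3=1 w_R=0
total: w_G1=-55/13 w_G3=1 w_R=0
asked value: -55/13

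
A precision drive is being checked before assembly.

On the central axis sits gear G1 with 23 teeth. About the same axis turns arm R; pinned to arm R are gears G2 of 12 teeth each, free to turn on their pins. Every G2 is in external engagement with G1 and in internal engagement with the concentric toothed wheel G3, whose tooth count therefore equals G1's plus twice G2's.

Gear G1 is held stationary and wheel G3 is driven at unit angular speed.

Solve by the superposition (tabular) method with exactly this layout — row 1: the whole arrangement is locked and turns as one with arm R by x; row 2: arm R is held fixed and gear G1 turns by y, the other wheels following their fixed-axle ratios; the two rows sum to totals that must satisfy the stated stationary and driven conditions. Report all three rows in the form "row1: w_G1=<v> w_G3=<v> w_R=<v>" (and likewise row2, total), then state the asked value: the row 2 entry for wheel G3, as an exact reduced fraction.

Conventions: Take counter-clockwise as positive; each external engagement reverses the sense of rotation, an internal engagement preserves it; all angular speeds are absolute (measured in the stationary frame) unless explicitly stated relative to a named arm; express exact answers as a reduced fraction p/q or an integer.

row1: w_G1=47/70 w_G3=47/70 w_R=47/70
row2: w_G1=-47/70 w_G3=23/70 w_R=0
total: w_G1=0 w_G3=1 w_R=47/70
asked value: 23/70

recognized (axles ride arm R): planetary set, 23/12/47 teeth
superposition row 1 [locked train]: every member turns x
row 2 (arm held, sun turns y): ω_ring = −(23/47)·y, ω_arm = 0
boundary: total ω_sun = x + y = 0 and total ω_ring = x − (23/47)·y = 1  ⇒  y = -47/70, x = 47/70
row 2 ring = −(23/47)·(-47/70) = 23/70
totals (row 1 + row 2): sun 47/70 + (-47/70) = 0, ring 47/70 + 23/70 = 1, arm 47/70 + 0 = 47/70
asked cell (row2, ring) = 23/70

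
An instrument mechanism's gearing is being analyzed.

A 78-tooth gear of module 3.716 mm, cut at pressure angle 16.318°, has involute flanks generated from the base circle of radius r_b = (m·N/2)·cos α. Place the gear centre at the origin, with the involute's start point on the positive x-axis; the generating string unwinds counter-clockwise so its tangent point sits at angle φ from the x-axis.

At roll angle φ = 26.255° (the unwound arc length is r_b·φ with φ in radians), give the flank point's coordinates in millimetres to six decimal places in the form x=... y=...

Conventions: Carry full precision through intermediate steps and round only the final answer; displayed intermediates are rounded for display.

topology: single-mesh involute geometry — m = 3.716, N = 78
pitch radius r_p = m·N/2 = 3.716·78/2 = 144.924000
base radius r_b = r_p·cos α = 144.924000·cos 16.318° = 139.086037
roll angle φ = 26.255° = 0.45823620 rad
x = r_b·(cos φ + φ·sin φ) = 152.931035
y = r_b·(sin φ − φ·cos φ) = 4.368010

x=152.931035 y=4.368010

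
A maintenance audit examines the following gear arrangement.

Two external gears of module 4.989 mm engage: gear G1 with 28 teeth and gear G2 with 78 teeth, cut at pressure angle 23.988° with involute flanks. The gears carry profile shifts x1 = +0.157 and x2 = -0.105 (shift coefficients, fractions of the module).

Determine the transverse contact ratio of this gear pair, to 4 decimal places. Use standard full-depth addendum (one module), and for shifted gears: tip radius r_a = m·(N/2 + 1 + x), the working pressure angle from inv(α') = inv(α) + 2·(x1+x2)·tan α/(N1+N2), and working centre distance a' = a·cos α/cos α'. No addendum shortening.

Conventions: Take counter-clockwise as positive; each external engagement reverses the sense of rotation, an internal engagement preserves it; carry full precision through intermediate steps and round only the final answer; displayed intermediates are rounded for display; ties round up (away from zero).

1.5337

class = single-mesh tooth geometry [involute pair 28T × 78T, m = 4.989]
base radii: r_b1 = 63.813445, r_b2 = 177.766024
tip radii: r_a1 = 75.618273, r_a2 = 199.036155
inv(α') = inv(23.988°) + 2·(+0.157-0.105)·tan α/(28+78) = 0.02674475  ⇒  α' = 24.11359°
a' = a·cos α / cos α' = 264.4170·cos 23.988°/cos 24.11359° = 264.675790
action lengths: √(r_a1²−r_b1²) = 40.570525, √(r_a2²−r_b2²) = 89.524475
base pitch p_b = π·m·cos α = 14.319703
CR = (40.570525 + 89.524475 − 264.675790·sin 24.11359°)/14.319703 = 1.533727
contact ratio ≈ 1.5337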